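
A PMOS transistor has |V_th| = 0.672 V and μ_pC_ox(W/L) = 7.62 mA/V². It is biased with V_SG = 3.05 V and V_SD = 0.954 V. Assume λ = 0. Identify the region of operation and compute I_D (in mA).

Triode; I_D = 13.8 mA

V_ov = V_SG − |V_th| = 3.05 − 0.672 = 2.38 V.
Since V_SD = 0.954 V < V_ov = 2.38 V, the device is in the triode region.
I_D = k_p [V_ov · V_SD − ½ V_SD²] = 7.62 × [2.38 × 0.954 − 0.5 × 0.954²] = 13.8 mA.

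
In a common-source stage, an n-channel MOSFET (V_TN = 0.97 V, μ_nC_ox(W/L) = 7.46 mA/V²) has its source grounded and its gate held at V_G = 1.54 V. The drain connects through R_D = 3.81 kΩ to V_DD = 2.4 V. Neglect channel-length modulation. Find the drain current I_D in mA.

V_GS = V_G = 1.54 V, so V_ov = 1.54 − 0.97 = 0.57 V.
Assume saturation: I_D = ½ k_n V_ov² = 0.5 × 7.46 × 0.57² = 1.21 mA, giving V_DS = V_DD − I_D R_D = 2.4 − 1.21 × 3.81 = -2.22 V.
But -2.22 V < V_ov = 0.57 V, so the device is actually in triode.
In triode I_D = k_n[V_ov V_DS − ½ V_DS²] and I_D = (V_DD − V_DS)/R_D. Equating: 14.2 V_DS² − 17.2 V_DS + 2.4 = 0, giving V_DS = 0.161 V (the root below V_ov).
I_D = (2.4 − 0.161) / 3.81 = 0.588 mA.

I_D = 0.588 mA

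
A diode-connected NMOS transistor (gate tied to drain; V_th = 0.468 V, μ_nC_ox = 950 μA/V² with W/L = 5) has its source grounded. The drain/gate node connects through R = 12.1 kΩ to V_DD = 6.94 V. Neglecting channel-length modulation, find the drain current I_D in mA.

I_D = 0.497 mA

With gate tied to drain, V_GS = V_DS ≥ V_GS − V_th, so the device is in saturation.
k_n = μ_nC_ox · (W/L) = 4.75 mA/V².
KCL at the drain: ½ k_n (V_GS − V_th)² = (V_DD − V_GS)/R.
Let x = V_GS − 0.468. Then 28.7 x² + x − 6.472 = 0, giving x = 0.457 V (positive root), so V_GS = 0.925 V.
I_D = (V_DD − V_GS)/R = (6.94 − 0.925) / 12.1 = 0.497 mA.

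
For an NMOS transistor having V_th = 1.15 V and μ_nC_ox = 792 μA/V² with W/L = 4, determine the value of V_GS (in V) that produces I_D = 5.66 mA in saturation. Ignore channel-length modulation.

V_GS = 3.04 V

k_n = μ_nC_ox · (W/L) = 3.168 mA/V².
In saturation I_D = ½ k_n (V_GS − V_th)², so V_GS − V_th = √(2 I_D / k_n) = √(2 × 5.66 / 3.168) = 1.89 V.
V_GS = 1.15 + 1.89 = 3.04 V.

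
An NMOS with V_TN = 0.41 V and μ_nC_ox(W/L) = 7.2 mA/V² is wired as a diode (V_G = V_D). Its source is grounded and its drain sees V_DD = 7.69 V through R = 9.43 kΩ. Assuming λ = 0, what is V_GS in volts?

With gate tied to drain, V_GS = V_DS ≥ V_GS − V_TN, so the device is in saturation.
KCL at the drain: ½ k_n (V_GS − V_TN)² = (V_DD − V_GS)/R.
Let x = V_GS − 0.41. Then 33.9 x² + x − 7.28 = 0, giving x = 0.449 V (positive root), so V_GS = 0.859 V.
I_D = (V_DD − V_GS)/R = (7.69 − 0.859) / 9.43 = 0.724 mA.

V_GS = 0.859 V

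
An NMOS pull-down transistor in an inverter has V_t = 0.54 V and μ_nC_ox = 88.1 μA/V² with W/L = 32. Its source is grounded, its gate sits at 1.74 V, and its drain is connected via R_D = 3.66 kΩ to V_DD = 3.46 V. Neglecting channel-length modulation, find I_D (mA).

V_GS = V_G = 1.74 V, so V_ov = 1.74 − 0.54 = 1.2 V.
k_n = μ_nC_ox · (W/L) = 2.819 mA/V².
Assume saturation: I_D = ½ k_n V_ov² = 0.5 × 2.819 × 1.2² = 2.03 mA, giving V_DS = V_DD − I_D R_D = 3.46 − 2.03 × 3.66 = -3.97 V.
But -3.97 V < V_ov = 1.2 V, so the device is actually in triode.
In triode I_D = k_n[V_ov V_DS − ½ V_DS²] and I_D = (V_DD − V_DS)/R_D. Equating: 5.16 V_DS² − 13.38 V_DS + 3.46 = 0, giving V_DS = 0.291 V (the root below V_ov).
I_D = (3.46 − 0.291) / 3.66 = 0.866 mA.

I_D = 0.866 mA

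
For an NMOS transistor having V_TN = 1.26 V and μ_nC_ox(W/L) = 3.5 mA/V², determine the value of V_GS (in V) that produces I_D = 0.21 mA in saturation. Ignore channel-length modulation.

V_GS = 1.61 V

In saturation I_D = ½ k_n (V_GS − V_TN)², so V_GS − V_TN = √(2 I_D / k_n) = √(2 × 0.21 / 3.5) = 0.346 V.
V_GS = 1.26 + 0.346 = 1.61 V.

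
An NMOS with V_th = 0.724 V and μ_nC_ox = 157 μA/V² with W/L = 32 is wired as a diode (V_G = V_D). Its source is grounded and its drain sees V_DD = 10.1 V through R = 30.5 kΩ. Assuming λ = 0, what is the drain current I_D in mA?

With gate tied to drain, V_GS = V_DS ≥ V_GS − V_th, so the device is in saturation.
k_n = μ_nC_ox · (W/L) = 5.024 mA/V².
KCL at the drain: ½ k_n (V_GS − V_th)² = (V_DD − V_GS)/R.
Let x = V_GS − 0.724. Then 76.6 x² + x − 9.376 = 0, giving x = 0.343 V (positive root), so V_GS = 1.07 V.
I_D = (V_DD − V_GS)/R = (10.1 − 1.07) / 30.5 = 0.296 mA.

I_D = 0.296 mA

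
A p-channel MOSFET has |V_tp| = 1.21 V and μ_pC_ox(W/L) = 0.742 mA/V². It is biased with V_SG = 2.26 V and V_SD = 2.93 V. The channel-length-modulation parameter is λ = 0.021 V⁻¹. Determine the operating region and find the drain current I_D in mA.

Saturation; I_D = 0.434 mA

V_ov = V_SG − |V_tp| = 2.26 − 1.21 = 1.05 V.
Since V_SD = 2.93 V ≥ V_ov = 1.05 V, the device is in saturation.
I_D = ½ k_p V_ov² (1 + λ V_SD) = 0.5 × 0.742 × 1.05² × (1 + 0.021 × 2.93) = 0.434 mA.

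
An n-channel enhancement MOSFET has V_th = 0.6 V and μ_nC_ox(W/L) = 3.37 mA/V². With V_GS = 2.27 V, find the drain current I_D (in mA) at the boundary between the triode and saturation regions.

I_D = 4.70 mA

At the boundary V_DS = V_ov = V_GS − V_th = 2.27 − 0.6 = 1.67 V.
I_D = ½ k_n V_ov² = 0.5 × 3.37 × 1.67² = 4.7 mA.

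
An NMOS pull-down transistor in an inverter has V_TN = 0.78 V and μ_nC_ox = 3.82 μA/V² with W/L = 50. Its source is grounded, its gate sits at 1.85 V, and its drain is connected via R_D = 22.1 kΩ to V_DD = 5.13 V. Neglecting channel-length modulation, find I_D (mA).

V_GS = V_G = 1.85 V, so V_ov = 1.85 − 0.78 = 1.07 V.
k_n = μ_nC_ox · (W/L) = 0.191 mA/V².
Assume saturation: I_D = ½ k_n V_ov² = 0.5 × 0.191 × 1.07² = 0.109 mA, giving V_DS = V_DD − I_D R_D = 5.13 − 0.109 × 22.1 = 2.71 V.
V_DS = 2.71 V ≥ V_ov = 1.07 V, confirming saturation.

I_D = 0.109 mA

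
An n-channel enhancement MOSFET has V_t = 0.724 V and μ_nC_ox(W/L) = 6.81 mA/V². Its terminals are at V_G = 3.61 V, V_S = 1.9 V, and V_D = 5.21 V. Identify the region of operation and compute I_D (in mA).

Saturation; I_D = 3.31 mA

V_GS = V_G − V_S = 3.61 − 1.9 = 1.71 V; V_DS = V_D − V_S = 5.21 − 1.9 = 3.31 V.
V_ov = V_GS − V_t = 1.71 − 0.724 = 0.986 V.
Since V_DS = 3.31 V ≥ V_ov = 0.986 V, the device is in saturation.
I_D = ½ k_n V_ov² = 0.5 × 6.81 × 0.986² = 3.31 mA.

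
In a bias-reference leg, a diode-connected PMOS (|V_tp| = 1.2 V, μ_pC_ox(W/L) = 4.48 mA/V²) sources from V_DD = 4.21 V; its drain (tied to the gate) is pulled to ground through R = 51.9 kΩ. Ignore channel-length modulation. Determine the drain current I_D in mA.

With gate tied to drain, V_SG = V_SD ≥ V_SG − |V_tp|, so the device is in saturation.
KCL at the drain: ½ k_p (V_SG − |V_tp|)² = (V_DD − V_SG)/R.
Let x = V_SG − 1.2. Then 116 x² + x − 3.01 = 0, giving x = 0.157 V (positive root), so V_SG = 1.36 V.
I_D = (V_DD − V_SG)/R = (4.21 − 1.36) / 51.9 = 0.055 mA.

I_D = 0.0550 mA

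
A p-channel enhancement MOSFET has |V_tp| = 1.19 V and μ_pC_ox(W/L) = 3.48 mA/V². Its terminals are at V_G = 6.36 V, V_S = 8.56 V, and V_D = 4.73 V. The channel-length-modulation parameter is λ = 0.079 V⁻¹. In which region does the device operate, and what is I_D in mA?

Saturation; I_D = 2.31 mA

V_SG = V_S − V_G = 8.56 − 6.36 = 2.2 V; V_SD = V_S − V_D = 8.56 − 4.73 = 3.83 V.
V_ov = V_SG − |V_tp| = 2.2 − 1.19 = 1.01 V.
Since V_SD = 3.83 V ≥ V_ov = 1.01 V, the device is in saturation.
I_D = ½ k_p V_ov² (1 + λ V_SD) = 0.5 × 3.48 × 1.01² × (1 + 0.079 × 3.83) = 2.31 mA.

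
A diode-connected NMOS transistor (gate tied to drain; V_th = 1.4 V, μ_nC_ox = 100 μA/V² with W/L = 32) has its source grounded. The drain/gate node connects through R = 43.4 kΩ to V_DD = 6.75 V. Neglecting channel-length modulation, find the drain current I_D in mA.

With gate tied to drain, V_GS = V_DS ≥ V_GS − V_th, so the device is in saturation.
k_n = μ_nC_ox · (W/L) = 3.2 mA/V².
KCL at the drain: ½ k_n (V_GS − V_th)² = (V_DD − V_GS)/R.
Let x = V_GS − 1.4. Then 69.4 x² + x − 5.35 = 0, giving x = 0.27 V (positive root), so V_GS = 1.67 V.
I_D = (V_DD − V_GS)/R = (6.75 − 1.67) / 43.4 = 0.117 mA.

I_D = 0.117 mA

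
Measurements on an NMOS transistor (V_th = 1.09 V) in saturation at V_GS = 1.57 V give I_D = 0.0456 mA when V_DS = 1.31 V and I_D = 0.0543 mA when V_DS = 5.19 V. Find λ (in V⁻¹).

λ = 0.0526 V⁻¹

With V_GS fixed, I_D ∝ (1 + λ V_DS) in saturation, so I_D2/I_D1 = (1 + λ V_DS2)/(1 + λ V_DS1).
0.0543/0.0456 = 1.191 = (1 + 5.19 λ)/(1 + 1.31 λ).
Solving: λ (I_D1 V_DS2 − I_D2 V_DS1) = I_D2 − I_D1, so λ = (0.0543 − 0.0456) / (0.0456 × 5.19 − 0.0543 × 1.31) = 0.0087 / 0.166 = 0.0526 V⁻¹.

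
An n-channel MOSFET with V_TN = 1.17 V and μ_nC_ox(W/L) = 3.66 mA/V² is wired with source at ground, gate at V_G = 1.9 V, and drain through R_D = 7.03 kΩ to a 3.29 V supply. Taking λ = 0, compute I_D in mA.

I_D = 0.441 mA

V_GS = V_G = 1.9 V, so V_ov = 1.9 − 1.17 = 0.73 V.
Assume saturation: I_D = ½ k_n V_ov² = 0.5 × 3.66 × 0.73² = 0.975 mA, giving V_DS = V_DD − I_D R_D = 3.29 − 0.975 × 7.03 = -3.57 V.
But -3.57 V < V_ov = 0.73 V, so the device is actually in triode.
In triode I_D = k_n[V_ov V_DS − ½ V_DS²] and I_D = (V_DD − V_DS)/R_D. Equating: 12.9 V_DS² − 19.78 V_DS + 3.29 = 0, giving V_DS = 0.19 V (the root below V_ov).
I_D = (3.29 − 0.19) / 7.03 = 0.441 mA.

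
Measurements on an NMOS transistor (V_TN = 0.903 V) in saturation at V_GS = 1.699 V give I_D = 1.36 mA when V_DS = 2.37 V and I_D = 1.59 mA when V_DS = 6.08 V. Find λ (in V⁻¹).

λ = 0.0511 V⁻¹

With V_GS fixed, I_D ∝ (1 + λ V_DS) in saturation, so I_D2/I_D1 = (1 + λ V_DS2)/(1 + λ V_DS1).
1.59/1.36 = 1.169 = (1 + 6.08 λ)/(1 + 2.37 λ).
Solving: λ (I_D1 V_DS2 − I_D2 V_DS1) = I_D2 − I_D1, so λ = (1.59 − 1.36) / (1.36 × 6.08 − 1.59 × 2.37) = 0.23 / 4.5 = 0.0511 V⁻¹.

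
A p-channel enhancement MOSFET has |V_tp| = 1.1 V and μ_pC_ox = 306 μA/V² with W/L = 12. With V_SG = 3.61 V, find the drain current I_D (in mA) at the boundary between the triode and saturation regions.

I_D = 11.6 mA

At the boundary V_SD = V_ov = V_SG − |V_tp| = 3.61 − 1.1 = 2.51 V.
k_p = μ_pC_ox · (W/L) = 3.672 mA/V².
I_D = ½ k_p V_ov² = 0.5 × 3.672 × 2.51² = 11.6 mA.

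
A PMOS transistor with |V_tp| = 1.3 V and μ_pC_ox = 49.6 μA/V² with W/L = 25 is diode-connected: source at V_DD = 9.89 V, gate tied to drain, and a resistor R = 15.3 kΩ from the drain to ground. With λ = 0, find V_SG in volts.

With gate tied to drain, V_SG = V_SD ≥ V_SG − |V_tp|, so the device is in saturation.
k_p = μ_pC_ox · (W/L) = 1.24 mA/V².
KCL at the drain: ½ k_p (V_SG − |V_tp|)² = (V_DD − V_SG)/R.
Let x = V_SG − 1.3. Then 9.49 x² + x − 8.59 = 0, giving x = 0.9 V (positive root), so V_SG = 2.2 V.
I_D = (V_DD − V_SG)/R = (9.89 − 2.2) / 15.3 = 0.503 mA.

V_SG = 2.20 V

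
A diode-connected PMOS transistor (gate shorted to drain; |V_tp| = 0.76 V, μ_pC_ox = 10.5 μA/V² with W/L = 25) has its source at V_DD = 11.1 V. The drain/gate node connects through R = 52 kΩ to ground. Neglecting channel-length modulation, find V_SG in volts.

V_SG = 1.92 V

With gate tied to drain, V_SG = V_SD ≥ V_SG − |V_tp|, so the device is in saturation.
k_p = μ_pC_ox · (W/L) = 0.2625 mA/V².
KCL at the drain: ½ k_p (V_SG − |V_tp|)² = (V_DD − V_SG)/R.
Let x = V_SG − 0.76. Then 6.83 x² + x − 10.34 = 0, giving x = 1.16 V (positive root), so V_SG = 1.92 V.
I_D = (V_DD − V_SG)/R = (11.1 − 1.92) / 52 = 0.177 mA.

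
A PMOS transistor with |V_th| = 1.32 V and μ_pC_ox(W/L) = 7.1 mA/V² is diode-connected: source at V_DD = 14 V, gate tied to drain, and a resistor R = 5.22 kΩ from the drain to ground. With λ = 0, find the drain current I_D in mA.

I_D = 2.28 mA

With gate tied to drain, V_SG = V_SD ≥ V_SG − |V_th|, so the device is in saturation.
KCL at the drain: ½ k_p (V_SG − |V_th|)² = (V_DD − V_SG)/R.
Let x = V_SG − 1.32. Then 18.5 x² + x − 12.68 = 0, giving x = 0.801 V (positive root), so V_SG = 2.12 V.
I_D = (V_DD − V_SG)/R = (14 − 2.12) / 5.22 = 2.28 mA.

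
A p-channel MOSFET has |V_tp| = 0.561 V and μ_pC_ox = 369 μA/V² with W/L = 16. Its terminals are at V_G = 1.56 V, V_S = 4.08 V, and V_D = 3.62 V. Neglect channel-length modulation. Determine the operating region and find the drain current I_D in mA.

Triode; I_D = 4.70 mA

V_SG = V_S − V_G = 4.08 − 1.56 = 2.52 V; V_SD = V_S − V_D = 4.08 − 3.62 = 0.46 V.
k_p = μ_pC_ox · (W/L) = 5.904 mA/V².
V_ov = V_SG − |V_tp| = 2.52 − 0.561 = 1.96 V.
Since V_SD = 0.46 V < V_ov = 1.96 V, the device is in the triode region.
I_D = k_p [V_ov · V_SD − ½ V_SD²] = 5.904 × [1.96 × 0.46 − 0.5 × 0.46²] = 4.7 mA.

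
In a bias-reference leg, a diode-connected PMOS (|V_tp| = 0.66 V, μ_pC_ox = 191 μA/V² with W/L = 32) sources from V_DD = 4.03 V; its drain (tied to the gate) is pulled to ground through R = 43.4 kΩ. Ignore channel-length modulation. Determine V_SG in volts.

With gate tied to drain, V_SG = V_SD ≥ V_SG − |V_tp|, so the device is in saturation.
k_p = μ_pC_ox · (W/L) = 6.112 mA/V².
KCL at the drain: ½ k_p (V_SG − |V_tp|)² = (V_DD − V_SG)/R.
Let x = V_SG − 0.66. Then 133 x² + x − 3.37 = 0, giving x = 0.156 V (positive root), so V_SG = 0.816 V.
I_D = (V_DD − V_SG)/R = (4.03 − 0.816) / 43.4 = 0.0741 mA.

V_SG = 0.816 V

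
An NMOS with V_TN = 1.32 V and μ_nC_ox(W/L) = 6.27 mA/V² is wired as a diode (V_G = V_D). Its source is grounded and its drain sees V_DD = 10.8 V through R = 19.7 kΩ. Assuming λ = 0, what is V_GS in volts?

With gate tied to drain, V_GS = V_DS ≥ V_GS − V_TN, so the device is in saturation.
KCL at the drain: ½ k_n (V_GS − V_TN)² = (V_DD − V_GS)/R.
Let x = V_GS − 1.32. Then 61.8 x² + x − 9.48 = 0, giving x = 0.384 V (positive root), so V_GS = 1.7 V.
I_D = (V_DD − V_GS)/R = (10.8 − 1.7) / 19.7 = 0.462 mA.

V_GS = 1.70 V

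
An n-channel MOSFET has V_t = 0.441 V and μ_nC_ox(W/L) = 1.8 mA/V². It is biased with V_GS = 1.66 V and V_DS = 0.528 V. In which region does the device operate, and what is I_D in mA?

V_ov = V_GS − V_t = 1.66 − 0.441 = 1.22 V.
Since V_DS = 0.528 V < V_ov = 1.22 V, the device is in the triode region.
I_D = k_n [V_ov · V_DS − ½ V_DS²] = 1.8 × [1.22 × 0.528 − 0.5 × 0.528²] = 0.908 mA.

Triode; I_D = 0.908 mA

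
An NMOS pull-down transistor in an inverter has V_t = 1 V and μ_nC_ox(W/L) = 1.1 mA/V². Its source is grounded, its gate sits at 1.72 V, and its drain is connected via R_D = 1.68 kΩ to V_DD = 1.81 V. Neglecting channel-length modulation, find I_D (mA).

V_GS = V_G = 1.72 V, so V_ov = 1.72 − 1 = 0.72 V.
Assume saturation: I_D = ½ k_n V_ov² = 0.5 × 1.1 × 0.72² = 0.285 mA, giving V_DS = V_DD − I_D R_D = 1.81 − 0.285 × 1.68 = 1.33 V.
V_DS = 1.33 V ≥ V_ov = 0.72 V, confirming saturation.

I_D = 0.285 mA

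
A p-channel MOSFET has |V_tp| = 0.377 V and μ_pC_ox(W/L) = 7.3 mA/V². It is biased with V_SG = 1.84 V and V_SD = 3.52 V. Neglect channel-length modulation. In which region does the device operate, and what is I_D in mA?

V_ov = V_SG − |V_tp| = 1.84 − 0.377 = 1.46 V.
Since V_SD = 3.52 V ≥ V_ov = 1.46 V, the device is in saturation.
I_D = ½ k_p V_ov² = 0.5 × 7.3 × 1.46² = 7.81 mA.

Saturation; I_D = 7.81 mA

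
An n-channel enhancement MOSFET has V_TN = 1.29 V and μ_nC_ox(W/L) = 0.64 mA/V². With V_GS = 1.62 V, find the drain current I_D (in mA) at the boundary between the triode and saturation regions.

I_D = 0.0348 mA

At the boundary V_DS = V_ov = V_GS − V_TN = 1.62 − 1.29 = 0.33 V.
I_D = ½ k_n V_ov² = 0.5 × 0.64 × 0.33² = 0.0348 mA.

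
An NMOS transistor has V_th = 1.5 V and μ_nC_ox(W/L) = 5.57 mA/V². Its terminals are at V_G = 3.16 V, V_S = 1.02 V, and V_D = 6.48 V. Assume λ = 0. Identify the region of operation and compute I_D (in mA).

Saturation; I_D = 1.14 mA

V_GS = V_G − V_S = 3.16 − 1.02 = 2.14 V; V_DS = V_D − V_S = 6.48 − 1.02 = 5.46 V.
V_ov = V_GS − V_th = 2.14 − 1.5 = 0.64 V.
Since V_DS = 5.46 V ≥ V_ov = 0.64 V, the device is in saturation.
I_D = ½ k_n V_ov² = 0.5 × 5.57 × 0.64² = 1.14 mA.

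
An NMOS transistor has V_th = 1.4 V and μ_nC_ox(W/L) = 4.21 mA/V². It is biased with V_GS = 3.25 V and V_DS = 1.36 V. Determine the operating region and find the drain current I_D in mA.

V_ov = V_GS − V_th = 3.25 − 1.4 = 1.85 V.
Since V_DS = 1.36 V < V_ov = 1.85 V, the device is in the triode region.
I_D = k_n [V_ov · V_DS − ½ V_DS²] = 4.21 × [1.85 × 1.36 − 0.5 × 1.36²] = 6.7 mA.

Triode; I_D = 6.70 mA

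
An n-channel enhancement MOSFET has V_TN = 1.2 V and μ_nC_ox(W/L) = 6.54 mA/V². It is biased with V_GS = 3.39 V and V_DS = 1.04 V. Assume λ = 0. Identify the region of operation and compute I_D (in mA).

Triode; I_D = 11.4 mA

V_ov = V_GS − V_TN = 3.39 − 1.2 = 2.19 V.
Since V_DS = 1.04 V < V_ov = 2.19 V, the device is in the triode region.
I_D = k_n [V_ov · V_DS − ½ V_DS²] = 6.54 × [2.19 × 1.04 − 0.5 × 1.04²] = 11.4 mA.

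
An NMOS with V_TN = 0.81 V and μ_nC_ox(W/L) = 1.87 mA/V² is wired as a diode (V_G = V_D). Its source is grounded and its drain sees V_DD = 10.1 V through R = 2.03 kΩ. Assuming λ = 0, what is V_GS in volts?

With gate tied to drain, V_GS = V_DS ≥ V_GS − V_TN, so the device is in saturation.
KCL at the drain: ½ k_n (V_GS − V_TN)² = (V_DD − V_GS)/R.
Let x = V_GS − 0.81. Then 1.9 x² + x − 9.29 = 0, giving x = 1.96 V (positive root), so V_GS = 2.77 V.
I_D = (V_DD − V_GS)/R = (10.1 − 2.77) / 2.03 = 3.61 mA.

V_GS = 2.77 V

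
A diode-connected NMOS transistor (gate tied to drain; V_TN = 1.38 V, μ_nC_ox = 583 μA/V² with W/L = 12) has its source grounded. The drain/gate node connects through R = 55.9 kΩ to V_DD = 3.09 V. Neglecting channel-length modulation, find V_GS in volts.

V_GS = 1.47 V

With gate tied to drain, V_GS = V_DS ≥ V_GS − V_TN, so the device is in saturation.
k_n = μ_nC_ox · (W/L) = 6.996 mA/V².
KCL at the drain: ½ k_n (V_GS − V_TN)² = (V_DD − V_GS)/R.
Let x = V_GS − 1.38. Then 196 x² + x − 1.71 = 0, giving x = 0.091 V (positive root), so V_GS = 1.47 V.
I_D = (V_DD − V_GS)/R = (3.09 − 1.47) / 55.9 = 0.029 mA.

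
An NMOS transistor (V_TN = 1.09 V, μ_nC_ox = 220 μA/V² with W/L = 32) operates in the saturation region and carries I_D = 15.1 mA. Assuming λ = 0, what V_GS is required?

V_GS = 3.16 V

k_n = μ_nC_ox · (W/L) = 7.04 mA/V².
In saturation I_D = ½ k_n (V_GS − V_TN)², so V_GS − V_TN = √(2 I_D / k_n) = √(2 × 15.1 / 7.04) = 2.07 V.
V_GS = 1.09 + 2.07 = 3.16 V.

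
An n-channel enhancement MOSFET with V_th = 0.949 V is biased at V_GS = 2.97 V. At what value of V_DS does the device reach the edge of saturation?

The boundary between triode and saturation is V_DS = V_GS − V_th = V_ov.
V_ov = 2.97 − 0.949 = 2.02 V.

V_DS,sat = 2.02 V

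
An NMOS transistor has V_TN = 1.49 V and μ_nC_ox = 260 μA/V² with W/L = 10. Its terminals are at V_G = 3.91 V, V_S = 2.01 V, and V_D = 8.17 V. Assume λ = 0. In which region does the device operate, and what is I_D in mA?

Saturation; I_D = 0.219 mA

V_GS = V_G − V_S = 3.91 − 2.01 = 1.9 V; V_DS = V_D − V_S = 8.17 − 2.01 = 6.16 V.
k_n = μ_nC_ox · (W/L) = 2.6 mA/V².
V_ov = V_GS − V_TN = 1.9 − 1.49 = 0.41 V.
Since V_DS = 6.16 V ≥ V_ov = 0.41 V, the device is in saturation.
I_D = ½ k_n V_ov² = 0.5 × 2.6 × 0.41² = 0.219 mA.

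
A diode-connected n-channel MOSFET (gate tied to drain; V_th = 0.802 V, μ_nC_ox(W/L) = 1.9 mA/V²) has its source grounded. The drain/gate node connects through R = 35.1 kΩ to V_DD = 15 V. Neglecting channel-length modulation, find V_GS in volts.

V_GS = 1.44 V

With gate tied to drain, V_GS = V_DS ≥ V_GS − V_th, so the device is in saturation.
KCL at the drain: ½ k_n (V_GS − V_th)² = (V_DD − V_GS)/R.
Let x = V_GS − 0.802. Then 33.3 x² + x − 14.2 = 0, giving x = 0.638 V (positive root), so V_GS = 1.44 V.
I_D = (V_DD − V_GS)/R = (15 − 1.44) / 35.1 = 0.386 mA.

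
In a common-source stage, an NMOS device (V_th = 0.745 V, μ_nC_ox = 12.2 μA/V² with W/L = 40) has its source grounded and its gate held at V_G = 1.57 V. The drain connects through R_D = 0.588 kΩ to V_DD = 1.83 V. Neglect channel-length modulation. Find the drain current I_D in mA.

I_D = 0.166 mA

V_GS = V_G = 1.57 V, so V_ov = 1.57 − 0.745 = 0.825 V.
k_n = μ_nC_ox · (W/L) = 0.488 mA/V².
Assume saturation: I_D = ½ k_n V_ov² = 0.5 × 0.488 × 0.825² = 0.166 mA, giving V_DS = V_DD − I_D R_D = 1.83 − 0.166 × 0.588 = 1.73 V.
V_DS = 1.73 V ≥ V_ov = 0.825 V, confirming saturation.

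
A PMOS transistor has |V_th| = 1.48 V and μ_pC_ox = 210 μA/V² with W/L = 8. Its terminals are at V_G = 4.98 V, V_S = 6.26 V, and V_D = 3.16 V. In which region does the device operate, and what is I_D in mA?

Cutoff; I_D = 0 mA

V_SG = V_S − V_G = 6.26 − 4.98 = 1.28 V; V_SD = V_S − V_D = 6.26 − 3.16 = 3.1 V.
V_SG = 1.28 V < |V_th| = 1.48 V, so the transistor is in cutoff.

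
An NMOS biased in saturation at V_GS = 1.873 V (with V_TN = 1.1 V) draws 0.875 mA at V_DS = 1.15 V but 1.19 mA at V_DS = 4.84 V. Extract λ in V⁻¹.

With V_GS fixed, I_D ∝ (1 + λ V_DS) in saturation, so I_D2/I_D1 = (1 + λ V_DS2)/(1 + λ V_DS1).
1.19/0.875 = 1.36 = (1 + 4.84 λ)/(1 + 1.15 λ).
Solving: λ (I_D1 V_DS2 − I_D2 V_DS1) = I_D2 − I_D1, so λ = (1.19 − 0.875) / (0.875 × 4.84 − 1.19 × 1.15) = 0.315 / 2.87 = 0.11 V⁻¹.

λ = 0.110 V⁻¹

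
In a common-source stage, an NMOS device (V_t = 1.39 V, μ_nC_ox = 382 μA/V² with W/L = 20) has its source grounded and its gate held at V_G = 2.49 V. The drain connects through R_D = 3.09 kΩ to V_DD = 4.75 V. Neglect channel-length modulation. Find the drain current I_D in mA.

I_D = 1.47 mA

V_GS = V_G = 2.49 V, so V_ov = 2.49 − 1.39 = 1.1 V.
k_n = μ_nC_ox · (W/L) = 7.64 mA/V².
Assume saturation: I_D = ½ k_n V_ov² = 0.5 × 7.64 × 1.1² = 4.62 mA, giving V_DS = V_DD − I_D R_D = 4.75 − 4.62 × 3.09 = -9.53 V.
But -9.53 V < V_ov = 1.1 V, so the device is actually in triode.
In triode I_D = k_n[V_ov V_DS − ½ V_DS²] and I_D = (V_DD − V_DS)/R_D. Equating: 11.8 V_DS² − 26.97 V_DS + 4.75 = 0, giving V_DS = 0.192 V (the root below V_ov).
I_D = (4.75 − 0.192) / 3.09 = 1.47 mA.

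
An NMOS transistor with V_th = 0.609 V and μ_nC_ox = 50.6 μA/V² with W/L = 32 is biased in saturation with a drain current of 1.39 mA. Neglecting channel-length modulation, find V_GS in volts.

k_n = μ_nC_ox · (W/L) = 1.619 mA/V².
In saturation I_D = ½ k_n (V_GS − V_th)², so V_GS − V_th = √(2 I_D / k_n) = √(2 × 1.39 / 1.619) = 1.31 V.
V_GS = 0.609 + 1.31 = 1.92 V.

V_GS = 1.92 V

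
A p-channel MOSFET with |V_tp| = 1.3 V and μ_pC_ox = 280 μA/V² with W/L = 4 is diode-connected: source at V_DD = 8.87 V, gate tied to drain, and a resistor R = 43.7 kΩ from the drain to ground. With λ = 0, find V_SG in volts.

With gate tied to drain, V_SG = V_SD ≥ V_SG − |V_tp|, so the device is in saturation.
k_p = μ_pC_ox · (W/L) = 1.12 mA/V².
KCL at the drain: ½ k_p (V_SG − |V_tp|)² = (V_DD − V_SG)/R.
Let x = V_SG − 1.3. Then 24.5 x² + x − 7.57 = 0, giving x = 0.536 V (positive root), so V_SG = 1.84 V.
I_D = (V_DD − V_SG)/R = (8.87 − 1.84) / 43.7 = 0.161 mA.

V_SG = 1.84 V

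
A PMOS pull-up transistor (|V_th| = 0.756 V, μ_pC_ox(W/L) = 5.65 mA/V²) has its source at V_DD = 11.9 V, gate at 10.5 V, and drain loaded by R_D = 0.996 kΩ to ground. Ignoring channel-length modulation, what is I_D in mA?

I_D = 1.17 mA

V_SG = V_DD − V_G = 11.9 − 10.5 = 1.4 V, so V_ov = 1.4 − 0.756 = 0.644 V.
Assume saturation: I_D = ½ k_p V_ov² = 0.5 × 5.65 × 0.644² = 1.17 mA, giving V_SD = V_DD − I_D R_D = 11.9 − 1.17 × 0.996 = 10.7 V.
V_SD = 10.7 V ≥ V_ov = 0.644 V, confirming saturation.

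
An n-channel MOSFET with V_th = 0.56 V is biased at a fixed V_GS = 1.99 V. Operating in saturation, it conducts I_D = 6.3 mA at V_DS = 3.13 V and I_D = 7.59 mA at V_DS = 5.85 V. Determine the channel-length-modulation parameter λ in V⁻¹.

λ = 0.0985 V⁻¹

With V_GS fixed, I_D ∝ (1 + λ V_DS) in saturation, so I_D2/I_D1 = (1 + λ V_DS2)/(1 + λ V_DS1).
7.59/6.3 = 1.205 = (1 + 5.85 λ)/(1 + 3.13 λ).
Solving: λ (I_D1 V_DS2 − I_D2 V_DS1) = I_D2 − I_D1, so λ = (7.59 − 6.3) / (6.3 × 5.85 − 7.59 × 3.13) = 1.29 / 13.1 = 0.0985 V⁻¹.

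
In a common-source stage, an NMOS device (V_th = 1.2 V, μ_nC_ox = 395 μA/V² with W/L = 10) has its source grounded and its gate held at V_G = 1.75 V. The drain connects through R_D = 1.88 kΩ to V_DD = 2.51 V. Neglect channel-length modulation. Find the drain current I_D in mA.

I_D = 0.597 mA

V_GS = V_G = 1.75 V, so V_ov = 1.75 − 1.2 = 0.55 V.
k_n = μ_nC_ox · (W/L) = 3.95 mA/V².
Assume saturation: I_D = ½ k_n V_ov² = 0.5 × 3.95 × 0.55² = 0.597 mA, giving V_DS = V_DD − I_D R_D = 2.51 − 0.597 × 1.88 = 1.39 V.
V_DS = 1.39 V ≥ V_ov = 0.55 V, confirming saturation.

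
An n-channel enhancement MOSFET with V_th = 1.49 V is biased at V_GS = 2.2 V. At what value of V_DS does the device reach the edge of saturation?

V_DS,sat = 0.710 V

The boundary between triode and saturation is V_DS = V_GS − V_th = V_ov.
V_ov = 2.2 − 1.49 = 0.71 V.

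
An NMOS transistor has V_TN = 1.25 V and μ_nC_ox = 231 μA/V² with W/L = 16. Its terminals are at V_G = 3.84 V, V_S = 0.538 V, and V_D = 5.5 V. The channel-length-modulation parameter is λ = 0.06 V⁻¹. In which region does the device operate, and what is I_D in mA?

Saturation; I_D = 10.1 mA

V_GS = V_G − V_S = 3.84 − 0.538 = 3.3 V; V_DS = V_D − V_S = 5.5 − 0.538 = 4.96 V.
k_n = μ_nC_ox · (W/L) = 3.696 mA/V².
V_ov = V_GS − V_TN = 3.3 − 1.25 = 2.05 V.
Since V_DS = 4.96 V ≥ V_ov = 2.05 V, the device is in saturation.
I_D = ½ k_n V_ov² (1 + λ V_DS) = 0.5 × 3.696 × 2.05² × (1 + 0.06 × 4.96) = 10.1 mA.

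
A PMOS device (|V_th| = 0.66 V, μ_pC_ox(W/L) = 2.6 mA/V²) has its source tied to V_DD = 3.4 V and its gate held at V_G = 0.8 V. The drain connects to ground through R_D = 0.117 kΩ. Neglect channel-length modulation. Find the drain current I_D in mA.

V_SG = V_DD − V_G = 3.4 − 0.8 = 2.6 V, so V_ov = 2.6 − 0.66 = 1.94 V.
Assume saturation: I_D = ½ k_p V_ov² = 0.5 × 2.6 × 1.94² = 4.89 mA, giving V_SD = V_DD − I_D R_D = 3.4 − 4.89 × 0.117 = 2.83 V.
V_SD = 2.83 V ≥ V_ov = 1.94 V, confirming saturation.

I_D = 4.89 mA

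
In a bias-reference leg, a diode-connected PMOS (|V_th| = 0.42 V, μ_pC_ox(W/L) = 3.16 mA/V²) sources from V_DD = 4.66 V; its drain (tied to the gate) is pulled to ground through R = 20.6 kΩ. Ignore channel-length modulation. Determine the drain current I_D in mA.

I_D = 0.189 mA

With gate tied to drain, V_SG = V_SD ≥ V_SG − |V_th|, so the device is in saturation.
KCL at the drain: ½ k_p (V_SG − |V_th|)² = (V_DD − V_SG)/R.
Let x = V_SG − 0.42. Then 32.5 x² + x − 4.24 = 0, giving x = 0.346 V (positive root), so V_SG = 0.766 V.
I_D = (V_DD − V_SG)/R = (4.66 − 0.766) / 20.6 = 0.189 mA.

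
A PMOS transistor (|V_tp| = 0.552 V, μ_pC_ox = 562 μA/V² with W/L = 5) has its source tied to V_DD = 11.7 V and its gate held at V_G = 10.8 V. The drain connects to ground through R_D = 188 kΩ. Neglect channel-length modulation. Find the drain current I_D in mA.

I_D = 0.0619 mA

V_SG = V_DD − V_G = 11.7 − 10.8 = 0.9 V, so V_ov = 0.9 − 0.552 = 0.348 V.
k_p = μ_pC_ox · (W/L) = 2.81 mA/V².
Assume saturation: I_D = ½ k_p V_ov² = 0.5 × 2.81 × 0.348² = 0.17 mA, giving V_SD = V_DD − I_D R_D = 11.7 − 0.17 × 188 = -20.3 V.
But -20.3 V < V_ov = 0.348 V, so the device is actually in triode.
In triode I_D = k_p[V_ov V_SD − ½ V_SD²] and I_D = (V_DD − V_SD)/R_D. Equating: 264 V_SD² − 184.8 V_SD + 11.7 = 0, giving V_SD = 0.0704 V (the root below V_ov).
I_D = (11.7 − 0.0704) / 188 = 0.0619 mA.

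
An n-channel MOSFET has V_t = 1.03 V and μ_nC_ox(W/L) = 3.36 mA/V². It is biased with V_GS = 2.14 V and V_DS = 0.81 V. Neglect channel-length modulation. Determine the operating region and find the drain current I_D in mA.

V_ov = V_GS − V_t = 2.14 − 1.03 = 1.11 V.
Since V_DS = 0.81 V < V_ov = 1.11 V, the device is in the triode region.
I_D = k_n [V_ov · V_DS − ½ V_DS²] = 3.36 × [1.11 × 0.81 − 0.5 × 0.81²] = 1.92 mA.

Triode; I_D = 1.92 mA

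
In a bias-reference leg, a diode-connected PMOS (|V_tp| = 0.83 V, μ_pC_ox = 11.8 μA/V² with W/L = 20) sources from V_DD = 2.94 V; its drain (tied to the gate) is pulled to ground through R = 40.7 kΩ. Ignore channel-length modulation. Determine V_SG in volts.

V_SG = 1.40 V

With gate tied to drain, V_SG = V_SD ≥ V_SG − |V_tp|, so the device is in saturation.
k_p = μ_pC_ox · (W/L) = 0.236 mA/V².
KCL at the drain: ½ k_p (V_SG − |V_tp|)² = (V_DD − V_SG)/R.
Let x = V_SG − 0.83. Then 4.8 x² + x − 2.11 = 0, giving x = 0.567 V (positive root), so V_SG = 1.4 V.
I_D = (V_DD − V_SG)/R = (2.94 − 1.4) / 40.7 = 0.0379 mA.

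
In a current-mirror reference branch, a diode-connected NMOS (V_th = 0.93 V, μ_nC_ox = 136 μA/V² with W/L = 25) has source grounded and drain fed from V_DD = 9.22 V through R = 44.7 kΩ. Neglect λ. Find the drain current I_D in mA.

I_D = 0.178 mA

With gate tied to drain, V_GS = V_DS ≥ V_GS − V_th, so the device is in saturation.
k_n = μ_nC_ox · (W/L) = 3.4 mA/V².
KCL at the drain: ½ k_n (V_GS − V_th)² = (V_DD − V_GS)/R.
Let x = V_GS − 0.93. Then 76 x² + x − 8.29 = 0, giving x = 0.324 V (positive root), so V_GS = 1.25 V.
I_D = (V_DD − V_GS)/R = (9.22 − 1.25) / 44.7 = 0.178 mA.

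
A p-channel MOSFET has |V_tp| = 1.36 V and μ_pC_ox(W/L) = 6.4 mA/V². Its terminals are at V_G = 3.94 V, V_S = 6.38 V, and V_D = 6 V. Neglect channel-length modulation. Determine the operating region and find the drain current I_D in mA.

V_SG = V_S − V_G = 6.38 − 3.94 = 2.44 V; V_SD = V_S − V_D = 6.38 − 6 = 0.38 V.
V_ov = V_SG − |V_tp| = 2.44 − 1.36 = 1.08 V.
Since V_SD = 0.38 V < V_ov = 1.08 V, the device is in the triode region.
I_D = k_p [V_ov · V_SD − ½ V_SD²] = 6.4 × [1.08 × 0.38 − 0.5 × 0.38²] = 2.16 mA.

Triode; I_D = 2.16 mA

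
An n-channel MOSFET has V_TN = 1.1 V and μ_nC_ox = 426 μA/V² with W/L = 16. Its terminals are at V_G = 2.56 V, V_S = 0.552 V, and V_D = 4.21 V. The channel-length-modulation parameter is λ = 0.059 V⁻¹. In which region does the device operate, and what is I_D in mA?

Saturation; I_D = 3.42 mA

V_GS = V_G − V_S = 2.56 − 0.552 = 2.01 V; V_DS = V_D − V_S = 4.21 − 0.552 = 3.66 V.
k_n = μ_nC_ox · (W/L) = 6.816 mA/V².
V_ov = V_GS − V_TN = 2.01 − 1.1 = 0.908 V.
Since V_DS = 3.66 V ≥ V_ov = 0.908 V, the device is in saturation.
I_D = ½ k_n V_ov² (1 + λ V_DS) = 0.5 × 6.816 × 0.908² × (1 + 0.059 × 3.66) = 3.42 mA.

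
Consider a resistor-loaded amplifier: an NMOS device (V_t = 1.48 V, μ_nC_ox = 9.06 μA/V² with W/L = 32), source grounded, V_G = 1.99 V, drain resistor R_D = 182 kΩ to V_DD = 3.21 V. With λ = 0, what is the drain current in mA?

V_GS = V_G = 1.99 V, so V_ov = 1.99 − 1.48 = 0.51 V.
k_n = μ_nC_ox · (W/L) = 0.2899 mA/V².
Assume saturation: I_D = ½ k_n V_ov² = 0.5 × 0.2899 × 0.51² = 0.0377 mA, giving V_DS = V_DD − I_D R_D = 3.21 − 0.0377 × 182 = -3.65 V.
But -3.65 V < V_ov = 0.51 V, so the device is actually in triode.
In triode I_D = k_n[V_ov V_DS − ½ V_DS²] and I_D = (V_DD − V_DS)/R_D. Equating: 26.4 V_DS² − 27.91 V_DS + 3.21 = 0, giving V_DS = 0.131 V (the root below V_ov).
I_D = (3.21 − 0.131) / 182 = 0.0169 mA.

I_D = 0.0169 mA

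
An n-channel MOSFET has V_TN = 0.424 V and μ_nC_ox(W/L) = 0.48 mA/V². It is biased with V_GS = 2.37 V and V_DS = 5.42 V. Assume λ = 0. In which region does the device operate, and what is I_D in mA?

Saturation; I_D = 0.909 mA

V_ov = V_GS − V_TN = 2.37 − 0.424 = 1.95 V.
Since V_DS = 5.42 V ≥ V_ov = 1.95 V, the device is in saturation.
I_D = ½ k_n V_ov² = 0.5 × 0.48 × 1.95² = 0.909 mA.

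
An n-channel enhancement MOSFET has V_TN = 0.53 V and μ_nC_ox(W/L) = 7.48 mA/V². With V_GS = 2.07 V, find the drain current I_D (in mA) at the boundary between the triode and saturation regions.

At the boundary V_DS = V_ov = V_GS − V_TN = 2.07 − 0.53 = 1.54 V.
I_D = ½ k_n V_ov² = 0.5 × 7.48 × 1.54² = 8.87 mA.

I_D = 8.87 mA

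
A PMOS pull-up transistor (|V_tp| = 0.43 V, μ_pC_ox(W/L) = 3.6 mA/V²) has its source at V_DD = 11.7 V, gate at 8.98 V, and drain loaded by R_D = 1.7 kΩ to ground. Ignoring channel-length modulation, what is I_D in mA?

I_D = 6.31 mA

V_SG = V_DD − V_G = 11.7 − 8.98 = 2.72 V, so V_ov = 2.72 − 0.43 = 2.29 V.
Assume saturation: I_D = ½ k_p V_ov² = 0.5 × 3.6 × 2.29² = 9.44 mA, giving V_SD = V_DD − I_D R_D = 11.7 − 9.44 × 1.7 = -4.35 V.
But -4.35 V < V_ov = 2.29 V, so the device is actually in triode.
In triode I_D = k_p[V_ov V_SD − ½ V_SD²] and I_D = (V_DD − V_SD)/R_D. Equating: 3.06 V_SD² − 15.01 V_SD + 11.7 = 0, giving V_SD = 0.972 V (the root below V_ov).
I_D = (11.7 − 0.972) / 1.7 = 6.31 mA.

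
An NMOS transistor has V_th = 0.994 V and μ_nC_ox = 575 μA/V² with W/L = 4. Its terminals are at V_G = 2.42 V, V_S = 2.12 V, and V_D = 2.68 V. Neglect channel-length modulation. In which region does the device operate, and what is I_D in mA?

Cutoff; I_D = 0 mA

V_GS = V_G − V_S = 2.42 − 2.12 = 0.3 V; V_DS = V_D − V_S = 2.68 − 2.12 = 0.56 V.
V_GS = 0.3 V < V_th = 0.994 V, so the transistor is in cutoff.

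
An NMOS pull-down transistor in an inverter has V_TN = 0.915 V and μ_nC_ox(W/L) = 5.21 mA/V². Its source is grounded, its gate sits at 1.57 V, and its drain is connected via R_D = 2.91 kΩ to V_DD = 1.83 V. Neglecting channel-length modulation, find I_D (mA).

I_D = 0.562 mA

V_GS = V_G = 1.57 V, so V_ov = 1.57 − 0.915 = 0.655 V.
Assume saturation: I_D = ½ k_n V_ov² = 0.5 × 5.21 × 0.655² = 1.12 mA, giving V_DS = V_DD − I_D R_D = 1.83 − 1.12 × 2.91 = -1.42 V.
But -1.42 V < V_ov = 0.655 V, so the device is actually in triode.
In triode I_D = k_n[V_ov V_DS − ½ V_DS²] and I_D = (V_DD − V_DS)/R_D. Equating: 7.58 V_DS² − 10.93 V_DS + 1.83 = 0, giving V_DS = 0.193 V (the root below V_ov).
I_D = (1.83 − 0.193) / 2.91 = 0.562 mA.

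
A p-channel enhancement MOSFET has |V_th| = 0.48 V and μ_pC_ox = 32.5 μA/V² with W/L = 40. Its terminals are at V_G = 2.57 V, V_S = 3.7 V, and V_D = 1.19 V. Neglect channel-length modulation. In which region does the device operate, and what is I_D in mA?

Saturation; I_D = 0.275 mA

V_SG = V_S − V_G = 3.7 − 2.57 = 1.13 V; V_SD = V_S − V_D = 3.7 − 1.19 = 2.51 V.
k_p = μ_pC_ox · (W/L) = 1.3 mA/V².
V_ov = V_SG − |V_th| = 1.13 − 0.48 = 0.65 V.
Since V_SD = 2.51 V ≥ V_ov = 0.65 V, the device is in saturation.
I_D = ½ k_p V_ov² = 0.5 × 1.3 × 0.65² = 0.275 mA.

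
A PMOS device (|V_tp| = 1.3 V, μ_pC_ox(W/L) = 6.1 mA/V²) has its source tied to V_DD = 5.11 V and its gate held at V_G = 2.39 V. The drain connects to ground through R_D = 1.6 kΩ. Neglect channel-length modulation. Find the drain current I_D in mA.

I_D = 2.95 mA

V_SG = V_DD − V_G = 5.11 − 2.39 = 2.72 V, so V_ov = 2.72 − 1.3 = 1.42 V.
Assume saturation: I_D = ½ k_p V_ov² = 0.5 × 6.1 × 1.42² = 6.15 mA, giving V_SD = V_DD − I_D R_D = 5.11 − 6.15 × 1.6 = -4.73 V.
But -4.73 V < V_ov = 1.42 V, so the device is actually in triode.
In triode I_D = k_p[V_ov V_SD − ½ V_SD²] and I_D = (V_DD − V_SD)/R_D. Equating: 4.88 V_SD² − 14.86 V_SD + 5.11 = 0, giving V_SD = 0.395 V (the root below V_ov).
I_D = (5.11 − 0.395) / 1.6 = 2.95 mA.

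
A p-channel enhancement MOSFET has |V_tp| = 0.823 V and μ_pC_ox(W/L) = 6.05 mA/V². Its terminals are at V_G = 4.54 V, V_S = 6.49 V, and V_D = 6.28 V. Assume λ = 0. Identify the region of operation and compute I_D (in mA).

V_SG = V_S − V_G = 6.49 − 4.54 = 1.95 V; V_SD = V_S − V_D = 6.49 − 6.28 = 0.21 V.
V_ov = V_SG − |V_tp| = 1.95 − 0.823 = 1.13 V.
Since V_SD = 0.21 V < V_ov = 1.13 V, the device is in the triode region.
I_D = k_p [V_ov · V_SD − ½ V_SD²] = 6.05 × [1.13 × 0.21 − 0.5 × 0.21²] = 1.3 mA.

Triode; I_D = 1.30 mA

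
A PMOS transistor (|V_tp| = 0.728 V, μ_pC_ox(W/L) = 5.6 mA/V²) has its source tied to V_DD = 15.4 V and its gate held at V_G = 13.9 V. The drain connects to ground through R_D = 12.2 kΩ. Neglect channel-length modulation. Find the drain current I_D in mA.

V_SG = V_DD − V_G = 15.4 − 13.9 = 1.5 V, so V_ov = 1.5 − 0.728 = 0.772 V.
Assume saturation: I_D = ½ k_p V_ov² = 0.5 × 5.6 × 0.772² = 1.67 mA, giving V_SD = V_DD − I_D R_D = 15.4 − 1.67 × 12.2 = -4.96 V.
But -4.96 V < V_ov = 0.772 V, so the device is actually in triode.
In triode I_D = k_p[V_ov V_SD − ½ V_SD²] and I_D = (V_DD − V_SD)/R_D. Equating: 34.2 V_SD² − 53.74 V_SD + 15.4 = 0, giving V_SD = 0.377 V (the root below V_ov).
I_D = (15.4 − 0.377) / 12.2 = 1.23 mA.

I_D = 1.23 mA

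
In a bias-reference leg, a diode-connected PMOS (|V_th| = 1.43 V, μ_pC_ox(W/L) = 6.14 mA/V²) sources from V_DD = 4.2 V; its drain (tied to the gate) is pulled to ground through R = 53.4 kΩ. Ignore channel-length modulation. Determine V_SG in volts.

V_SG = 1.56 V

With gate tied to drain, V_SG = V_SD ≥ V_SG − |V_th|, so the device is in saturation.
KCL at the drain: ½ k_p (V_SG − |V_th|)² = (V_DD − V_SG)/R.
Let x = V_SG − 1.43. Then 164 x² + x − 2.77 = 0, giving x = 0.127 V (positive root), so V_SG = 1.56 V.
I_D = (V_DD − V_SG)/R = (4.2 − 1.56) / 53.4 = 0.0495 mA.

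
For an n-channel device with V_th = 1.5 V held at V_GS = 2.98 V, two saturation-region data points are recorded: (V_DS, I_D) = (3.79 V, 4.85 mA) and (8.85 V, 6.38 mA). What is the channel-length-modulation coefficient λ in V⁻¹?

With V_GS fixed, I_D ∝ (1 + λ V_DS) in saturation, so I_D2/I_D1 = (1 + λ V_DS2)/(1 + λ V_DS1).
6.38/4.85 = 1.315 = (1 + 8.85 λ)/(1 + 3.79 λ).
Solving: λ (I_D1 V_DS2 − I_D2 V_DS1) = I_D2 − I_D1, so λ = (6.38 − 4.85) / (4.85 × 8.85 − 6.38 × 3.79) = 1.53 / 18.7 = 0.0816 V⁻¹.

λ = 0.0816 V⁻¹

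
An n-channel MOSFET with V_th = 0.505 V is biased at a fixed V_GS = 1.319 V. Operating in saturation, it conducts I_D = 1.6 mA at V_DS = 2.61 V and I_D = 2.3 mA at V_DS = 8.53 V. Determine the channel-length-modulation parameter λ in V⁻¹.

With V_GS fixed, I_D ∝ (1 + λ V_DS) in saturation, so I_D2/I_D1 = (1 + λ V_DS2)/(1 + λ V_DS1).
2.3/1.6 = 1.437 = (1 + 8.53 λ)/(1 + 2.61 λ).
Solving: λ (I_D1 V_DS2 − I_D2 V_DS1) = I_D2 − I_D1, so λ = (2.3 − 1.6) / (1.6 × 8.53 − 2.3 × 2.61) = 0.7 / 7.65 = 0.0916 V⁻¹.

λ = 0.0916 V⁻¹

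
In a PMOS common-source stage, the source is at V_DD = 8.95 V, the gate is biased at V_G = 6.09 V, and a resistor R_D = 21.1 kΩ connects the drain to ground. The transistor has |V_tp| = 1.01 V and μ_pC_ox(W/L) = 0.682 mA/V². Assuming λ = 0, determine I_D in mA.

I_D = 0.407 mA

V_SG = V_DD − V_G = 8.95 − 6.09 = 2.86 V, so V_ov = 2.86 − 1.01 = 1.85 V.
Assume saturation: I_D = ½ k_p V_ov² = 0.5 × 0.682 × 1.85² = 1.17 mA, giving V_SD = V_DD − I_D R_D = 8.95 − 1.17 × 21.1 = -15.7 V.
But -15.7 V < V_ov = 1.85 V, so the device is actually in triode.
In triode I_D = k_p[V_ov V_SD − ½ V_SD²] and I_D = (V_DD − V_SD)/R_D. Equating: 7.2 V_SD² − 27.62 V_SD + 8.95 = 0, giving V_SD = 0.357 V (the root below V_ov).
I_D = (8.95 − 0.357) / 21.1 = 0.407 mA.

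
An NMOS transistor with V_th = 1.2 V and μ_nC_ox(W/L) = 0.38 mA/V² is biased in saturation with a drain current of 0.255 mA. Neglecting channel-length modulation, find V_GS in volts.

In saturation I_D = ½ k_n (V_GS − V_th)², so V_GS − V_th = √(2 I_D / k_n) = √(2 × 0.255 / 0.38) = 1.16 V.
V_GS = 1.2 + 1.16 = 2.36 V.

V_GS = 2.36 V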